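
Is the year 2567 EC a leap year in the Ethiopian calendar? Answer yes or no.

yes

2567 mod 4 = 3; in the Ethiopian calendar a year is leap when year mod 4 = 3, so it is a leap year.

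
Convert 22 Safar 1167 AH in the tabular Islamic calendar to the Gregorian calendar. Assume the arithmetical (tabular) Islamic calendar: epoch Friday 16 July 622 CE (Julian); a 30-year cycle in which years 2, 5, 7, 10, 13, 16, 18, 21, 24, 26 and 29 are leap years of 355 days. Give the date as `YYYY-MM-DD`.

Both dates share Julian Day Number 2361683; in the Gregorian calendar that is 19 December 1753 CE.

1753-12-19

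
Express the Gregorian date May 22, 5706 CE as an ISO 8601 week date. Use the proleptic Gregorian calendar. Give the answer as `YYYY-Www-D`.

The weekday is Saturday (ISO weekday 6).
That Saturday belongs to ISO week 20 of ISO year 5706.

5706-W20-6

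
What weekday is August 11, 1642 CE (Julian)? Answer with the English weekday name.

In the Gregorian calendar this is 21 August 1642 (JDN 2321021).
JDN 2321021 mod 7 = 3, and JDN 0 was a Monday, so this is a Thursday.

Thursday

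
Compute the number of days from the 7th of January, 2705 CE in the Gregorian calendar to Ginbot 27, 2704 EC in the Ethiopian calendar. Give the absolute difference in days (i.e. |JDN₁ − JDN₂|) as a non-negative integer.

2711

JDN of the first date = 2709047.
JDN of the second date = 2711758.
|2711758 − 2709047| = 2711.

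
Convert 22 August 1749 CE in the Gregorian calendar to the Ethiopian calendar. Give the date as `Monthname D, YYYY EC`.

Nehase 18, 1741 EC

Julian Day Number of the source date = 2360103.
Converting JDN 2360103 to the Ethiopian calendar gives 18 Nehase 1741 EC.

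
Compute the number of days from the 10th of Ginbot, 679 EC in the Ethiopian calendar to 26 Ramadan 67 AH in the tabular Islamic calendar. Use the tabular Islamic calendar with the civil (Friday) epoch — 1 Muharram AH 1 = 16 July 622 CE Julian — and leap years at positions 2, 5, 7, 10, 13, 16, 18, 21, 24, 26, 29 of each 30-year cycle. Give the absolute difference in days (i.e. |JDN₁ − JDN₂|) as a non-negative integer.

JDN of the first date = 1972109.
JDN of the second date = 1972089.
|1972089 − 1972109| = 20.

20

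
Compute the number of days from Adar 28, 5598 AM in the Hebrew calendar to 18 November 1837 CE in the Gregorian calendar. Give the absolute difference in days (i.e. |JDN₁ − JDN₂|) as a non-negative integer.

127

JDN of the first date = 2392459.
JDN of the second date = 2392332.
|2392332 − 2392459| = 127.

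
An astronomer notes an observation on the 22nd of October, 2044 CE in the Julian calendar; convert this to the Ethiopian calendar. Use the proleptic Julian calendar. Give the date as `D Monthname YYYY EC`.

The source date corresponds to 4 November 2044 in the Gregorian calendar (JDN 2467924).
That day falls on 25 Tikimt 2037 EC in the Ethiopian calendar.

25 Tikimt 2037 EC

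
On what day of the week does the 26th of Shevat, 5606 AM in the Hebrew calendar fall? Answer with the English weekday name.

Sunday

This is JDN 2395350 (22 February 1846 Gregorian).
2395350 ≡ 6 (mod 7); counting from Monday = 0 gives Sunday.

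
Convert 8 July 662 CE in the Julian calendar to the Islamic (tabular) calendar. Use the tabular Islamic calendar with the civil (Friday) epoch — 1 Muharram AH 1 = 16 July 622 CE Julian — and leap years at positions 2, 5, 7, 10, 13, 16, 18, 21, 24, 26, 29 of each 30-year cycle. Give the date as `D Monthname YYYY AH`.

The source date corresponds to 11 July 662 in the proleptic Gregorian calendar (JDN 1963042).
That day falls on 15 Rabi' al-Awwal 42 AH in the tabular Islamic calendar.

15 Rabi' al-Awwal 42 AH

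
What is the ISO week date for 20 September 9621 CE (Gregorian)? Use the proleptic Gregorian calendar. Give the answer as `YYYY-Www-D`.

The weekday is Monday (ISO weekday 1).
That Monday belongs to ISO week 38 of ISO year 9621.

9621-W38-1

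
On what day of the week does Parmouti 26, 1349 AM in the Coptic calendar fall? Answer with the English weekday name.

Equivalently 1 May 1633 Gregorian, JDN 2317622.
Since JDN mod 7 = 6 (0 = Monday), the day is Sunday.

Sunday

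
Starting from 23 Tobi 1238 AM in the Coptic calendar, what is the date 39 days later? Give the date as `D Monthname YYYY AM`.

2 Paremhat 1238 AM

The starting date is JDN 2276986; 2276986 + 39 = 2277025.
JDN 2277025 corresponds to 2 Paremhat 1238 AM.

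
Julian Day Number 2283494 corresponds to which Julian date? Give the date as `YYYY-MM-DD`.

1539-11-13

The proleptic Gregorian equivalent of JDN 2283494 is 23 November 1539.
In the Julian calendar that day is 1539-11-13.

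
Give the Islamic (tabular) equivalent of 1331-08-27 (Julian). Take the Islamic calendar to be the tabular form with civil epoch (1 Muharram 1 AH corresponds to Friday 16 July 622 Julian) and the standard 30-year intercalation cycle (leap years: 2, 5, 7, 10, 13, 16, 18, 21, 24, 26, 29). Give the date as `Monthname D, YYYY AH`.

Dhu al-Qa'dah 22, 731 AH

The source date corresponds to 4 September 1331 in the proleptic Gregorian calendar (JDN 2207444).
That day falls on 22 Dhu al-Qa'dah 731 AH in the tabular Islamic calendar.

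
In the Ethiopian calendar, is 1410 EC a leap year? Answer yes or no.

1410 mod 4 = 2; in the Ethiopian calendar a year is leap when year mod 4 = 3, so it is a common year.

no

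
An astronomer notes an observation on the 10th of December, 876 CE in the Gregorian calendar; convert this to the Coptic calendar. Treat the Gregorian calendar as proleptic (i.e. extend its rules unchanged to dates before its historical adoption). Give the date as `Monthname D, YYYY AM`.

Julian Day Number of the source date = 2041357.
Converting JDN 2041357 to the Coptic calendar gives 10 Koiak 593 AM.

Koiak 10, 593 AM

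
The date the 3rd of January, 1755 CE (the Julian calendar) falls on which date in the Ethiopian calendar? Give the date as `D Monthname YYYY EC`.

Both dates share Julian Day Number 2362074; in the Ethiopian calendar that is 8 Tir 1747 EC.

8 Tir 1747 EC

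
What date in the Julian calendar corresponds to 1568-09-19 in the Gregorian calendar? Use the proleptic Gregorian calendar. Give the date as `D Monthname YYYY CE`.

At this point the Julian calendar is 10 days behind the Gregorian.
19 September 1568 Gregorian − 10 days → 9 September 1568 Julian.

9 September 1568 CE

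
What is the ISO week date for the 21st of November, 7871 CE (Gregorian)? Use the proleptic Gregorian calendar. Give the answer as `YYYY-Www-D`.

The weekday is Tuesday (ISO weekday 2).
That Tuesday belongs to ISO week 47 of ISO year 7871.

7871-W47-2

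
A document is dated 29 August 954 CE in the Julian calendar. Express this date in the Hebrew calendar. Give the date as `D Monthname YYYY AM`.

26 Elul 4714 AM

The source date corresponds to 3 September 954 in the proleptic Gregorian calendar (JDN 2069747).
That day falls on 26 Elul 4714 AM in the Hebrew calendar.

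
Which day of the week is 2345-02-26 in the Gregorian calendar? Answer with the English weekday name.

2577610 ≡ 0 (mod 7); counting from Monday = 0 gives Monday.

Monday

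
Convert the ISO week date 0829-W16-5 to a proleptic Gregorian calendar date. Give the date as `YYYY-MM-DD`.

0829-04-20

ISO week 1 of 829 is the week containing the first Thursday of 829.
Week 16, day 5 (Friday) lands on 0829-04-20.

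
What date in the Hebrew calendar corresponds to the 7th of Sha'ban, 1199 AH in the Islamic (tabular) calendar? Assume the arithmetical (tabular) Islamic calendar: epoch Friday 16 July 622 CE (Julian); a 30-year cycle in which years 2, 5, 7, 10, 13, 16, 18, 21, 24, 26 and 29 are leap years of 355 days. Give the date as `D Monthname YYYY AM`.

7 Tammuz 5545 AM

The source date corresponds to 15 June 1785 in the Gregorian calendar (JDN 2373184).
That day falls on 7 Tammuz 5545 AM in the Hebrew calendar.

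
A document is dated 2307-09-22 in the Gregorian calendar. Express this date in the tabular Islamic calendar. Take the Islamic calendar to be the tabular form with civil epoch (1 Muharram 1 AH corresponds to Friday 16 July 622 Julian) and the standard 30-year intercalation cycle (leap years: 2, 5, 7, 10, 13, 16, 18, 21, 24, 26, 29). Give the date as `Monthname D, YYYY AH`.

Julian Day Number of the source date = 2563938.
Converting JDN 2563938 to the tabular Islamic calendar gives 23 Dhu al-Qa'dah 1737 AH.

Dhu al-Qa'dah 23, 1737 AH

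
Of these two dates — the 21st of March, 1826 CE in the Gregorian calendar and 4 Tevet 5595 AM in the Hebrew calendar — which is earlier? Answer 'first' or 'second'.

first

Converting both to JDN: 2388072 vs 2391284; the smaller is the first.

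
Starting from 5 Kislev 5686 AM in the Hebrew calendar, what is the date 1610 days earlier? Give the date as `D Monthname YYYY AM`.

20 Sivan 5681 AM

The starting date is JDN 2424477; 2424477 − 1610 = 2422867.
JDN 2422867 corresponds to 20 Sivan 5681 AM.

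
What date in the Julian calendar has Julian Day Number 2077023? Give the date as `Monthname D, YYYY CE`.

July 31, 974 CE

JDN 2077023 is 5 August 974 in the proleptic Gregorian calendar.
In the Julian calendar that day is July 31, 974 CE.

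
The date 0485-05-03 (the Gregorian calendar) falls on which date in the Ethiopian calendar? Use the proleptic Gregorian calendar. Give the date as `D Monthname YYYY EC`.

7 Ginbot 477 EC

Julian Day Number of the source date = 1898326.
Converting JDN 1898326 to the Ethiopian calendar gives 7 Ginbot 477 EC.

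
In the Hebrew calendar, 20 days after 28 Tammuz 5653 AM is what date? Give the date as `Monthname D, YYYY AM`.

Av 19, 5653 AM

The starting date is JDN 2412657; 2412657 + 20 = 2412677.
JDN 2412677 corresponds to Av 19, 5653 AM.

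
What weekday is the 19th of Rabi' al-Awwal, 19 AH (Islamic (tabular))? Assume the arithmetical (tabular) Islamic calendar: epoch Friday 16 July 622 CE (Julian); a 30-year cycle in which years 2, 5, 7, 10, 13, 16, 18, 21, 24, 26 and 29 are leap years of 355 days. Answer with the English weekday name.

This is JDN 1954896 (22 March 640 Gregorian).
JDN 1954896 mod 7 = 6, and JDN 0 was a Monday, so this is a Sunday.

Sunday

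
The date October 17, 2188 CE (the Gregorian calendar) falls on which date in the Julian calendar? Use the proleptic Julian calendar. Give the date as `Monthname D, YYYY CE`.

The Julian–Gregorian offset here is 14 days (Julian trailing).
17 October 2188 Gregorian − 14 days → 3 October 2188 Julian.

October 3, 2188 CE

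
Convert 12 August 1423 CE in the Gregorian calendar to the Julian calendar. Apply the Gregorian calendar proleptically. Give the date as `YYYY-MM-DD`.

1423-08-03

At this point the Julian calendar is 9 days behind the Gregorian.
12 August 1423 Gregorian − 9 days → 3 August 1423 Julian.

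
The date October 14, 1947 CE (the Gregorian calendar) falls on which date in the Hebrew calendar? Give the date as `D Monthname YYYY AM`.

30 Tishrei 5708 AM

Julian Day Number of the source date = 2432473.
Converting JDN 2432473 to the Hebrew calendar gives 30 Tishrei 5708 AM.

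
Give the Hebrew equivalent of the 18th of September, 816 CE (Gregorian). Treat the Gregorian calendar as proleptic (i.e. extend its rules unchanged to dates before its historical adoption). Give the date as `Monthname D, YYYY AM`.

Both dates share Julian Day Number 2019359; in the Hebrew calendar that is 18 Tishrei 4577 AM.

Tishrei 18, 4577 AM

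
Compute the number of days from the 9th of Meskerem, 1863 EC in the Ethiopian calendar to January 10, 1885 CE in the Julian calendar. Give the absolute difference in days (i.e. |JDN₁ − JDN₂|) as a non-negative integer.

5240

JDN of the first date = 2404324.
JDN of the second date = 2409564.
|2409564 − 2404324| = 5240.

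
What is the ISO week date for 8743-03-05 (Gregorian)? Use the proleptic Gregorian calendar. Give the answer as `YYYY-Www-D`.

8743-W09-5

The weekday is Friday (ISO weekday 5).
That Friday belongs to ISO week 9 of ISO year 8743.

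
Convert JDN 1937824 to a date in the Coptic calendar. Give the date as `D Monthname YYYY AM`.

The proleptic Gregorian equivalent of JDN 1937824 is 24 June 593.
In the Coptic calendar that day is 28 Paoni 309 AM.

28 Paoni 309 AM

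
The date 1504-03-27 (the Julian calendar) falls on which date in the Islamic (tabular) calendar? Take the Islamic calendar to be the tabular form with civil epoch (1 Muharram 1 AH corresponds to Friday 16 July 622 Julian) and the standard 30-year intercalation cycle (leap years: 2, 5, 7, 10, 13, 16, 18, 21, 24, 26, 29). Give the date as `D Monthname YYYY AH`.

10 Shawwal 909 AH

Both dates share Julian Day Number 2270480; in the tabular Islamic calendar that is 10 Shawwal 909 AH.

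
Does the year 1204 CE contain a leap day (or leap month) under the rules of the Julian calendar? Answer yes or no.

1204 mod 4 = 0, so it is a leap year in the Julian calendar.

yes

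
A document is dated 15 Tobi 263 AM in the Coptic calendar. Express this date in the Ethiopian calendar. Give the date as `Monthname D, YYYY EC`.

Tir 15, 539 EC

Both dates share Julian Day Number 1920859; in the Ethiopian calendar that is 15 Tir 539 EC.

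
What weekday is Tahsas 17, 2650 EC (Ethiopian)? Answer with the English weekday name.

This is JDN 2691874 (31 December 2657 Gregorian).
2691874 ≡ 3 (mod 7); counting from Monday = 0 gives Thursday.

Thursday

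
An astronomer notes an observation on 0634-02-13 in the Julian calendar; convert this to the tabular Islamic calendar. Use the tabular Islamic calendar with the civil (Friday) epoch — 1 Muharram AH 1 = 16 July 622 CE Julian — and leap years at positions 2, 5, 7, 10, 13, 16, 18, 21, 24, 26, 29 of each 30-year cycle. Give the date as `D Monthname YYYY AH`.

8 Dhu al-Hijjah 12 AH

Julian Day Number of the source date = 1952670.
Converting JDN 1952670 to the tabular Islamic calendar gives 8 Dhu al-Hijjah 12 AH.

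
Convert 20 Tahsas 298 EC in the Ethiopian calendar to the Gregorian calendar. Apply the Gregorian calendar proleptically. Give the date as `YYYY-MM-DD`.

0305-12-17

Julian Day Number of the source date = 1832809.
Converting JDN 1832809 to the Gregorian calendar gives 17 December 305 CE.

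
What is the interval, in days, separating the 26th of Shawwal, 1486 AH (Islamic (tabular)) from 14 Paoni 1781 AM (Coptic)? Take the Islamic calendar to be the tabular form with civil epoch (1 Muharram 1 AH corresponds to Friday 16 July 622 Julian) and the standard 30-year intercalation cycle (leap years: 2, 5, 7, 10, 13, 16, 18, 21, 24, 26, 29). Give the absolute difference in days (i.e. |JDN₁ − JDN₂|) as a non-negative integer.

493

First date → JDN 2474965; second date → JDN 2475458.
The interval is |2474965 − 2475458| = 493 days.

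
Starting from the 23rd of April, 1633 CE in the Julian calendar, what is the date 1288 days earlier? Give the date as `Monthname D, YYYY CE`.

October 13, 1629 CE

JDN of the 23rd of April, 1633 CE = 2317624.
2317624 − 1288 = 2316336.
JDN 2316336 in the Julian calendar is October 13, 1629 CE.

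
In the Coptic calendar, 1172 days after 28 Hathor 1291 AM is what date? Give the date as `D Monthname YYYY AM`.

Counting 1172 days forward from JDN 2296289 reaches JDN 2297461, which is 14 Meshir 1294 AM.

14 Meshir 1294 AM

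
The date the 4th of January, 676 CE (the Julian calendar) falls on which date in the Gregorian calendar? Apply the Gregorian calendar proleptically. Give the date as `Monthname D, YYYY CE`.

January 7, 676 CE

At this point the Julian calendar is 3 days behind the Gregorian.
4 January 676 Julian + 3 days → 7 January 676 Gregorian.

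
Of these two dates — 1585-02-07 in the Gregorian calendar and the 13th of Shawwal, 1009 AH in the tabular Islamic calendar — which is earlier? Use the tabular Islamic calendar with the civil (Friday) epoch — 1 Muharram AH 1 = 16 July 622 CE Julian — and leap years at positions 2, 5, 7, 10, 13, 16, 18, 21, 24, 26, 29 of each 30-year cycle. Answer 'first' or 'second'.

first

The two dates have Julian Day Numbers 2300007 and 2305920 respectively.
Since 2300007 < 2305920, the first date comes first.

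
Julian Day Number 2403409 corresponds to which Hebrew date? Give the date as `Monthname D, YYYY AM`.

Adar 23, 5628 AM

The Gregorian equivalent of JDN 2403409 is 17 March 1868.
In the Hebrew calendar that day is Adar 23, 5628 AM.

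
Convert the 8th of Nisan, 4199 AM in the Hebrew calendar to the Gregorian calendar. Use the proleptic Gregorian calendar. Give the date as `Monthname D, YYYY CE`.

April 9, 439 CE

Both dates share Julian Day Number 1881500; in the Gregorian calendar that is 9 April 439 CE.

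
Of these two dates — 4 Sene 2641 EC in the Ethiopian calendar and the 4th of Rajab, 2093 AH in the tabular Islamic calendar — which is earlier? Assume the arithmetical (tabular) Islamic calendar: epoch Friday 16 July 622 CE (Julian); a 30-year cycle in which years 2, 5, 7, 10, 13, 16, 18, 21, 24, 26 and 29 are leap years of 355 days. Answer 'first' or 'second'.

The two dates have Julian Day Numbers 2688754 and 2689955 respectively.
Since 2688754 < 2689955, the first date comes first.

first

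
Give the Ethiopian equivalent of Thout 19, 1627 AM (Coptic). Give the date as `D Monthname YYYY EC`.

19 Meskerem 1903 EC

Julian Day Number of the source date = 2418944.
Converting JDN 2418944 to the Ethiopian calendar gives 19 Meskerem 1903 EC.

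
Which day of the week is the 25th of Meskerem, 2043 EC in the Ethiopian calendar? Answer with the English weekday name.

Equivalently 5 October 2050 Gregorian, JDN 2470085.
JDN 2470085 mod 7 = 2, and JDN 0 was a Monday, so this is a Wednesday.

Wednesday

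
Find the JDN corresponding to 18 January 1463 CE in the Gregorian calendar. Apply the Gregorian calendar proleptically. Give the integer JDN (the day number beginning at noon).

2255427

JDN 2299161 is 15 October 1582 CE (Gregorian); the target day is −43734 days from there, so JDN = 2255427.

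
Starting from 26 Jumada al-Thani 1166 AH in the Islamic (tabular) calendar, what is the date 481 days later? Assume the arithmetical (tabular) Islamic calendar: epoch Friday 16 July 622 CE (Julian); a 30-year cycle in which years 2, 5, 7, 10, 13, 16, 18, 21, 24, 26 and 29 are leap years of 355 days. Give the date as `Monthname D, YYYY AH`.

Dhu al-Qa'dah 5, 1167 AH

Counting 481 days forward from JDN 2361450 reaches JDN 2361931, which is Dhu al-Qa'dah 5, 1167 AH.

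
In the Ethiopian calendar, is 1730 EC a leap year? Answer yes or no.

no

1730 mod 4 = 2; in the Ethiopian calendar a year is leap when year mod 4 = 3, so it is a common year.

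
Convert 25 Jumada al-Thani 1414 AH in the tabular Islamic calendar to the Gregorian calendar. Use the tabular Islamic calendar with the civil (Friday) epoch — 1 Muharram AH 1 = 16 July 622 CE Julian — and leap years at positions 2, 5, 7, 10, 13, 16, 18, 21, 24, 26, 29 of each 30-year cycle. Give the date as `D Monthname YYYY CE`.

Julian Day Number of the source date = 2449332.
Converting JDN 2449332 to the Gregorian calendar gives 10 December 1993 CE.

10 December 1993 CE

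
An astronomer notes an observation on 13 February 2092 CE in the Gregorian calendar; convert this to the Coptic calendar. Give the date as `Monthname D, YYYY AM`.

Meshir 5, 1808 AM

Julian Day Number of the source date = 2485191.
Converting JDN 2485191 to the Coptic calendar gives 5 Meshir 1808 AM.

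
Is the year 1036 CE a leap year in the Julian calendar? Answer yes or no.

1036 mod 4 = 0, so it is a leap year in the Julian calendar.

yes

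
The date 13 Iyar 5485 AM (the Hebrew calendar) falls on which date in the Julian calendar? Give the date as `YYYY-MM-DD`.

1725-04-15

The source date corresponds to 26 April 1725 in the Gregorian calendar (JDN 2351219).
That day falls on 15 April 1725 CE in the Julian calendar.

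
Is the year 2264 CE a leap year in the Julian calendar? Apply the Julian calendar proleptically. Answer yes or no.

2264 mod 4 = 0, so it is a leap year in the Julian calendar.

yes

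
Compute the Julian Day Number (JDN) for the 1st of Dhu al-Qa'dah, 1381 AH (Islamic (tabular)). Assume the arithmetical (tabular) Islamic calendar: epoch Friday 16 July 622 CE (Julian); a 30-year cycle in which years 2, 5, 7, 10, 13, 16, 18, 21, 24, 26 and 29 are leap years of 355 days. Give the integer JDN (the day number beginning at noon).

2437761

Equivalently 6 April 1962 (Gregorian).
JDN 2451545 is 1 January 2000 CE (Gregorian); the target day is −13784 days from there, so JDN = 2437761.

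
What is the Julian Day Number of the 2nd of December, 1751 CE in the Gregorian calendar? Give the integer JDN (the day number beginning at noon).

2360935

JDN 2400001 is 17 November 1858 CE (Gregorian), MJD 0; the target day is −39066 days from there, so JDN = 2360935.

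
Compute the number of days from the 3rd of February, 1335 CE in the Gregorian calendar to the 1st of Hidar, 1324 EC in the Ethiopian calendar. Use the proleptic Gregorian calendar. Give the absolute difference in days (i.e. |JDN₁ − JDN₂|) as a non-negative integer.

First date → JDN 2208692; second date → JDN 2207507.
The interval is |2208692 − 2207507| = 1185 days.

1185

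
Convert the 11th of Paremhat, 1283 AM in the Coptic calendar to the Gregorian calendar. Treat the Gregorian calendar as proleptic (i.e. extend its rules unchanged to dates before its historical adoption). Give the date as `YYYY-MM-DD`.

1567-03-17

Julian Day Number of the source date = 2293470.
Converting JDN 2293470 to the Gregorian calendar gives 17 March 1567 CE.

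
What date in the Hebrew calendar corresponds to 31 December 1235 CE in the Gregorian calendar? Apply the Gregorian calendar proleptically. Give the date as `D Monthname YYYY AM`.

13 Tevet 4996 AM

Julian Day Number of the source date = 2172499.
Converting JDN 2172499 to the Hebrew calendar gives 13 Tevet 4996 AM.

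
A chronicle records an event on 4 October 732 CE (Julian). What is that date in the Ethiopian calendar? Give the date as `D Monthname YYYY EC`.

7 Tikimt 725 EC

Julian Day Number of the source date = 1988698.
Converting JDN 1988698 to the Ethiopian calendar gives 7 Tikimt 725 EC.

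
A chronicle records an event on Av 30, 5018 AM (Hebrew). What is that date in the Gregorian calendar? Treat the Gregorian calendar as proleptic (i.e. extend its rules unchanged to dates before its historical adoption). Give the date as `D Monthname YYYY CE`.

Both dates share Julian Day Number 2180755; in the Gregorian calendar that is 8 August 1258 CE.

8 August 1258 CE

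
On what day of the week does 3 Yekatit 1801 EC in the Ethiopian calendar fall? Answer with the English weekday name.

This is JDN 2381823 (9 February 1809 Gregorian).
JDN 2381823 mod 7 = 3, and JDN 0 was a Monday, so this is a Thursday.

Thursday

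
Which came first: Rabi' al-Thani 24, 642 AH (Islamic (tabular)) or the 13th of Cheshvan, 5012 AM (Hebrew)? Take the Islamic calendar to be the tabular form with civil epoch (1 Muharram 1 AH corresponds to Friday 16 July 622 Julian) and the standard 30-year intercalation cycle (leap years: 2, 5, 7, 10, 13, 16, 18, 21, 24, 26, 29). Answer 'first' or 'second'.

Converting both to JDN: 2175701 vs 2178288; the smaller is the first.

first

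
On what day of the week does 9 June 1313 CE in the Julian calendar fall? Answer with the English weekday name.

Equivalently 17 June 1313 Gregorian, JDN 2200791.
JDN 2200791 mod 7 = 5, and JDN 0 was a Monday, so this is a Saturday.

Saturday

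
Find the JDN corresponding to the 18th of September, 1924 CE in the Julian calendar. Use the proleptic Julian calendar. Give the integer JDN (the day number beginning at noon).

In the Gregorian calendar the same day is 1 October 1924.
JDN 2451545 is 1 January 2000 CE (Gregorian); the target day is −27485 days from there, so JDN = 2424060.

2424060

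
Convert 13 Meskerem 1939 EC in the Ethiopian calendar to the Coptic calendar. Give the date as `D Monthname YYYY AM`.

13 Thout 1663 AM

The source date corresponds to 23 September 1946 in the Gregorian calendar (JDN 2432087).
That day falls on 13 Thout 1663 AM in the Coptic calendar.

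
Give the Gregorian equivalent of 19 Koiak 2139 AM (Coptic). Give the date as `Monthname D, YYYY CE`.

Julian Day Number of the source date = 2606042.
Converting JDN 2606042 to the Gregorian calendar gives 31 December 2422 CE.

December 31, 2422 CE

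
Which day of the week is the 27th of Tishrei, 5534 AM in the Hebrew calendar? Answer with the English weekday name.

In the Gregorian calendar this is 14 October 1773 (JDN 2368922).
Since JDN mod 7 = 3 (0 = Monday), the day is Thursday.

Thursday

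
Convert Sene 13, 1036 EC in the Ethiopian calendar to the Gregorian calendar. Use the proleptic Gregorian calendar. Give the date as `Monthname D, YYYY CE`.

June 13, 1044 CE

Both dates share Julian Day Number 2102537; in the Gregorian calendar that is 13 June 1044 CE.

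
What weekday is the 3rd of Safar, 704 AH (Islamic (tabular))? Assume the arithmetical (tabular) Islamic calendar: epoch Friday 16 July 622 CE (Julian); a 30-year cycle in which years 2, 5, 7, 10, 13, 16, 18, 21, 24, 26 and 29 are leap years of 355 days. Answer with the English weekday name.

Saturday

In the proleptic Gregorian calendar this is 13 September 1304 (JDN 2197592).
Since JDN mod 7 = 5 (0 = Monday), the day is Saturday.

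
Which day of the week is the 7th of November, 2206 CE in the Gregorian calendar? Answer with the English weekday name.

JDN 2527095 mod 7 = 4, and JDN 0 was a Monday, so this is a Friday.

Friday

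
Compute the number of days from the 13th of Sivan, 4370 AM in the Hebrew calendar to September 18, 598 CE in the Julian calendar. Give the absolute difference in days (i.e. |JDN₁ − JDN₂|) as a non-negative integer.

JDN of the first date = 1944021.
JDN of the second date = 1939738.
|1939738 − 1944021| = 4283.

4283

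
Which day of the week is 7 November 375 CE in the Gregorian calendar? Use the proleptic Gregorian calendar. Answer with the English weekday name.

Friday

JDN 1858336 mod 7 = 4, and JDN 0 was a Monday, so this is a Friday.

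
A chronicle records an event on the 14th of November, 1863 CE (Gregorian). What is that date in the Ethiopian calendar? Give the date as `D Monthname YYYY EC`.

5 Hidar 1856 EC

Julian Day Number of the source date = 2401824.
Converting JDN 2401824 to the Ethiopian calendar gives 5 Hidar 1856 EC.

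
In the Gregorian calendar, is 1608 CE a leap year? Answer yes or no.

1608 is divisible by 4 and not by 100, so it is a leap year.

yes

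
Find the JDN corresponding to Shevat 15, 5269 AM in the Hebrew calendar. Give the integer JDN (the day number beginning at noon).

In the proleptic Gregorian calendar the same day is 16 January 1509.
JDN 2400001 is 17 November 1858 CE (Gregorian), MJD 0; the target day is −127775 days from there, so JDN = 2272226.

2272226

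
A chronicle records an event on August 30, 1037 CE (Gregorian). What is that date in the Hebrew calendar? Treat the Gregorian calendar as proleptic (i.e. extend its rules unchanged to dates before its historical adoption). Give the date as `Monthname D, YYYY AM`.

Julian Day Number of the source date = 2100058.
Converting JDN 2100058 to the Hebrew calendar gives 10 Elul 4797 AM.

Elul 10, 4797 AM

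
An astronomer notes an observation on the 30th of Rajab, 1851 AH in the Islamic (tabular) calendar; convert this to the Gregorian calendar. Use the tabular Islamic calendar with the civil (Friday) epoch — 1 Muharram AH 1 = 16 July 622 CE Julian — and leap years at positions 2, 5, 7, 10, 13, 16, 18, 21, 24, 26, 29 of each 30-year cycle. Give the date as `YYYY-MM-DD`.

2418-01-08

Julian Day Number of the source date = 2604224.
Converting JDN 2604224 to the Gregorian calendar gives 8 January 2418 CE.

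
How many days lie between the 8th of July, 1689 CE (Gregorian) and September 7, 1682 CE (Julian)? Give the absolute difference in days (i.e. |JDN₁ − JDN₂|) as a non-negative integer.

JDN of the first date = 2338144.
JDN of the second date = 2335658.
|2335658 − 2338144| = 2486.

2486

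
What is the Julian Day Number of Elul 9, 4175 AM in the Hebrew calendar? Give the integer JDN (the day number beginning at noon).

1872878

Equivalently 31 August 415 (proleptic Gregorian).
JDN 2400001 is 17 November 1858 CE (Gregorian), MJD 0; the target day is −527123 days from there, so JDN = 1872878.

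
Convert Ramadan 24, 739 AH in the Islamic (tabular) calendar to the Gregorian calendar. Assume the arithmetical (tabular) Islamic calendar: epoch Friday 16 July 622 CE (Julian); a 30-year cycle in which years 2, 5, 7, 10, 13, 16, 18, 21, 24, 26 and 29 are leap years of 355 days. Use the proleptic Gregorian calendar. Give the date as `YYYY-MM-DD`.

Both dates share Julian Day Number 2210222; in the Gregorian calendar that is 13 April 1339 CE.

1339-04-13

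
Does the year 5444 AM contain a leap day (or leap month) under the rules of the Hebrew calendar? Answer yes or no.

no

Hebrew year 5444 is year 10 of its 19-year Metonic cycle; leap years are at positions 3, 6, 8, 11, 14, 17, 19, so it is a common year (12 months).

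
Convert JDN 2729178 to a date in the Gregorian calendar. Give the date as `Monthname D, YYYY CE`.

February 19, 2760 CE

JDN 2451545 is 1 Jan 2000; 2729178 is +277633 days from there.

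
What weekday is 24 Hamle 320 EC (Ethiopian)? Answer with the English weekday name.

Thursday

Equivalently 19 July 328 Gregorian, JDN 1841059.
1841059 ≡ 3 (mod 7); counting from Monday = 0 gives Thursday.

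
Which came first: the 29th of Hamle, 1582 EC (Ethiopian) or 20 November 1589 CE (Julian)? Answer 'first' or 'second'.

second

The two dates have Julian Day Numbers 2302009 and 2301764 respectively.
Since 2301764 < 2302009, the second date comes first.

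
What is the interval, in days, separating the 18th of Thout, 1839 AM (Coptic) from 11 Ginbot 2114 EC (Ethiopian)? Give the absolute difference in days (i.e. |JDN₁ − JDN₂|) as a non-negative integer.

132

First date → JDN 2496376; second date → JDN 2496244.
The interval is |2496376 − 2496244| = 132 days.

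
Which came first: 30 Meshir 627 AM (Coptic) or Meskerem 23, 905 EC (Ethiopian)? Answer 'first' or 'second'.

first

The two dates have Julian Day Numbers 2053855 and 2054429 respectively.
Since 2053855 < 2054429, the first date comes first.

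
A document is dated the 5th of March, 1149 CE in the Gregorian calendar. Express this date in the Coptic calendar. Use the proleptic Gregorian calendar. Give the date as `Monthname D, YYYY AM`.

Paremhat 2, 865 AM

Julian Day Number of the source date = 2140787.
Converting JDN 2140787 to the Coptic calendar gives 2 Paremhat 865 AM.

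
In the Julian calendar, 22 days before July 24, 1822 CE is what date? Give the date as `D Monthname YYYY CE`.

Counting 22 days back from JDN 2386748 reaches JDN 2386726, which is 2 July 1822 CE.

2 July 1822 CE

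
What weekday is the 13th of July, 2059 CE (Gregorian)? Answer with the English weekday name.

Since JDN mod 7 = 6 (0 = Monday), the day is Sunday.

Sunday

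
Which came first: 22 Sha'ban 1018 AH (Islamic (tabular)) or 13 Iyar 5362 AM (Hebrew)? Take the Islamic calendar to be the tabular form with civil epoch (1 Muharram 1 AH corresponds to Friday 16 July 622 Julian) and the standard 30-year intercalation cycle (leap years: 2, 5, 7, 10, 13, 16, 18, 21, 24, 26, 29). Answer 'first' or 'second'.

Converting both to JDN: 2309059 vs 2306302; the smaller is the second.

second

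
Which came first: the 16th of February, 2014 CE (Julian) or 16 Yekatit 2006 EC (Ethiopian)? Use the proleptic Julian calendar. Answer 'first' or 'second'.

First date → JDN 2456718; second date → JDN 2456712.
JDN 2456712 < JDN 2456718, so the second date is earlier.

second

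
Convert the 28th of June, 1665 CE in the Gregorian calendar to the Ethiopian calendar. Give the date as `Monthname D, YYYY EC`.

Sene 24, 1657 EC

Julian Day Number of the source date = 2329368.
Converting JDN 2329368 to the Ethiopian calendar gives 24 Sene 1657 EC.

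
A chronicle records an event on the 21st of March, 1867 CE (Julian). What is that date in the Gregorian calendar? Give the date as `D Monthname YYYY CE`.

For dates in this range the Gregorian date is 12 days ahead of the Julian.
21 March 1867 Julian + 12 days → 2 April 1867 Gregorian.

2 April 1867 CE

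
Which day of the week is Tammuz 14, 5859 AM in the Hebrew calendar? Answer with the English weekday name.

In the Gregorian calendar this is 2 July 2099 (JDN 2487887).
2487887 ≡ 3 (mod 7); counting from Monday = 0 gives Thursday.

Thursday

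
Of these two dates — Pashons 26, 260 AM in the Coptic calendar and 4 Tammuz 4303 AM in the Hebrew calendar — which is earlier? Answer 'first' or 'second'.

First date → JDN 1919895; second date → JDN 1919561.
JDN 1919561 < JDN 1919895, so the second date is earlier.

second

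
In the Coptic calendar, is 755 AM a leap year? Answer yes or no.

yes

755 mod 4 = 3; in the Coptic calendar a year is leap when year mod 4 = 3, so it is a leap year.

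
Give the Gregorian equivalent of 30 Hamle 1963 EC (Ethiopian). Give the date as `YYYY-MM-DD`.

Julian Day Number of the source date = 2441170.
Converting JDN 2441170 to the Gregorian calendar gives 6 August 1971 CE.

1971-08-06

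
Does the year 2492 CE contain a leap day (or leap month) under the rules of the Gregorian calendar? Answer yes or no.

2492 is divisible by 4 and not by 100, so it is a leap year.

yes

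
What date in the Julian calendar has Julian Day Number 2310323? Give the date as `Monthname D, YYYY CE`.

The Gregorian equivalent of JDN 2310323 is 7 May 1613.
In the Julian calendar that day is April 27, 1613 CE.

April 27, 1613 CE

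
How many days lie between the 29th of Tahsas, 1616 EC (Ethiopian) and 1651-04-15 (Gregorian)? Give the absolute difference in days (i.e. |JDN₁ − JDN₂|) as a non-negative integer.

9962

First date → JDN 2314218; second date → JDN 2324180.
The interval is |2314218 − 2324180| = 9962 days.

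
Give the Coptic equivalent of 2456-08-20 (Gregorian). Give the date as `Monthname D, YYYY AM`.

Julian Day Number of the source date = 2618328.
Converting JDN 2618328 to the Coptic calendar gives 11 Mesori 2172 AM.

Mesori 11, 2172 AM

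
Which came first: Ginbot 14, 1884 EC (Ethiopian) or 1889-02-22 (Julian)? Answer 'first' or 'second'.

Converting both to JDN: 2412240 vs 2411068; the smaller is the second.

second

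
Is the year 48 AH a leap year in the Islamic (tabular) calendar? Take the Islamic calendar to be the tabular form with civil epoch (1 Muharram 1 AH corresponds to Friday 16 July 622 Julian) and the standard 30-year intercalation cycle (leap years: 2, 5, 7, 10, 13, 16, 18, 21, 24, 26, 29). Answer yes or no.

yes

Year 48 AH is year 18 of its 30-year cycle; leap positions are 2, 5, 7, 10, 13, 16, 18, 21, 24, 26, 29, so it is a leap year (355 days).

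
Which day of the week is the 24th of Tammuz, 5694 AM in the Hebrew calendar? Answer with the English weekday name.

In the Gregorian calendar this is 7 July 1934 (JDN 2427626).
2427626 ≡ 5 (mod 7); counting from Monday = 0 gives Saturday.

Saturday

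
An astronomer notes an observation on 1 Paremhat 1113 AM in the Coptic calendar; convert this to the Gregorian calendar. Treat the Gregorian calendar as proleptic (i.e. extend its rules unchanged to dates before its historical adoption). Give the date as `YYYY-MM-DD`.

1397-03-05

Both dates share Julian Day Number 2231368; in the Gregorian calendar that is 5 March 1397 CE.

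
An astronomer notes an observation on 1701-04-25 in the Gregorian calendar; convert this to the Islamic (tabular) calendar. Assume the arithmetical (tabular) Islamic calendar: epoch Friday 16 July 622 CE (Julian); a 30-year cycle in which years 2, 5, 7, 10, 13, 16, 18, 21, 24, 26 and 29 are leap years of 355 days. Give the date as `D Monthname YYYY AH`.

Julian Day Number of the source date = 2342452.
Converting JDN 2342452 to the tabular Islamic calendar gives 17 Dhu al-Qa'dah 1112 AH.

17 Dhu al-Qa'dah 1112 AH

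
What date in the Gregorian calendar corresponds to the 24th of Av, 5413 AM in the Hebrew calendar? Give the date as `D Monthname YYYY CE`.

Both dates share Julian Day Number 2325035; in the Gregorian calendar that is 17 August 1653 CE.

17 August 1653 CE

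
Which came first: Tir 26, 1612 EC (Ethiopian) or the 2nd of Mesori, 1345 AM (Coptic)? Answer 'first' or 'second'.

first

First date → JDN 2312784; second date → JDN 2316257.
JDN 2312784 < JDN 2316257, so the first date is earlier.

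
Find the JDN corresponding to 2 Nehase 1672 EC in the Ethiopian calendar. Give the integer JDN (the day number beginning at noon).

2334885

Equivalently 5 August 1680 (Gregorian).
JDN 2299161 is 15 October 1582 CE (Gregorian); the target day is +35724 days from there, so JDN = 2334885.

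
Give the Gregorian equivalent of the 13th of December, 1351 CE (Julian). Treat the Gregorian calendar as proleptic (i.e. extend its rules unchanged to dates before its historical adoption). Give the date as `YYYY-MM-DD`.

1351-12-21

For dates in this range the Gregorian date is 8 days ahead of the Julian.
13 December 1351 Julian + 8 days → 21 December 1351 Gregorian.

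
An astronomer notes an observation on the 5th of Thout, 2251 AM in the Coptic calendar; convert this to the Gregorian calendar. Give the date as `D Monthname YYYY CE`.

Julian Day Number of the source date = 2646846.
Converting JDN 2646846 to the Gregorian calendar gives 19 September 2534 CE.

19 September 2534 CE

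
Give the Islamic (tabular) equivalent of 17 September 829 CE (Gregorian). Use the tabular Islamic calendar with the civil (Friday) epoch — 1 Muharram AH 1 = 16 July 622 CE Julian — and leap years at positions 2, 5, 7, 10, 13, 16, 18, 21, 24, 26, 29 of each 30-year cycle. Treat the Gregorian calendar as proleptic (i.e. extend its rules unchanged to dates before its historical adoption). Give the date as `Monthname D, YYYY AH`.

Both dates share Julian Day Number 2024106; in the tabular Islamic calendar that is 10 Rajab 214 AH.

Rajab 10, 214 AH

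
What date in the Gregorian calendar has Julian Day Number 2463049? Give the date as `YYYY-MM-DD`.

2031-07-01

Counting from JDN 2299161 = 15 Oct 1582 gives an offset of 163888 days.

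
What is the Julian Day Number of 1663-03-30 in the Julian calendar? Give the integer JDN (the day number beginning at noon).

Equivalently 9 April 1663 (Gregorian).
JDN 2451545 is 1 January 2000 CE (Gregorian); the target day is −122988 days from there, so JDN = 2328557.

2328557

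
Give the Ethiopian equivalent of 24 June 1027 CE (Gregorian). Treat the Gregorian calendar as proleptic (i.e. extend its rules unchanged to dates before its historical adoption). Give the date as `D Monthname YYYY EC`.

24 Sene 1019 EC

Both dates share Julian Day Number 2096338; in the Ethiopian calendar that is 24 Sene 1019 EC.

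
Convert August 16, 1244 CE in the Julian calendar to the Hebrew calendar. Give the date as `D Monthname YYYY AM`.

Julian Day Number of the source date = 2175657.
Converting JDN 2175657 to the Hebrew calendar gives 10 Elul 5004 AM.

10 Elul 5004 AM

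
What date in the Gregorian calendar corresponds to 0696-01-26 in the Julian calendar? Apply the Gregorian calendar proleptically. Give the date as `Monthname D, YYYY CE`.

The Julian–Gregorian offset here is 3 days (Julian trailing).
26 January 696 Julian + 3 days → 29 January 696 Gregorian.

January 29, 696 CE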